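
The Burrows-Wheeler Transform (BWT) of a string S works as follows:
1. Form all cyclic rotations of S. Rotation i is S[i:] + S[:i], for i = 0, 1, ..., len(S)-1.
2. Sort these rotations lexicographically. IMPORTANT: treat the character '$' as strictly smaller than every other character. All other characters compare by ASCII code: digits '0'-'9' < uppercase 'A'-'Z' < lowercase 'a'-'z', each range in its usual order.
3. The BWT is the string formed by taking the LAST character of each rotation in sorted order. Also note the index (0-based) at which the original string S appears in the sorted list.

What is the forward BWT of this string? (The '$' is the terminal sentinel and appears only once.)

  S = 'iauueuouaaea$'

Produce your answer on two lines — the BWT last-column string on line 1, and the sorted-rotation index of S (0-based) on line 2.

All 13 rotations (rotation i = S[i:]+S[:i]):
  rot[0] = iauueuouaaea$
  rot[1] = auueuouaaea$i
  rot[2] = uueuouaaea$ia
  rot[3] = ueuouaaea$iau
  rot[4] = euouaaea$iauu
  rot[5] = uouaaea$iauue
  rot[6] = ouaaea$iauueu
  rot[7] = uaaea$iauueuo
  rot[8] = aaea$iauueuou
  rot[9] = aea$iauueuoua
  rot[10] = ea$iauueuouaa
  rot[11] = a$iauueuouaae
  rot[12] = $iauueuouaaea
Sorted (with $ < everything):
  sorted[0] = $iauueuouaaea  (last char: 'a')
  sorted[1] = a$iauueuouaae  (last char: 'e')
  sorted[2] = aaea$iauueuou  (last char: 'u')
  sorted[3] = aea$iauueuoua  (last char: 'a')
  sorted[4] = auueuouaaea$i  (last char: 'i')
  sorted[5] = ea$iauueuouaa  (last char: 'a')
  sorted[6] = euouaaea$iauu  (last char: 'u')
  sorted[7] = iauueuouaaea$  (last char: '$')
  sorted[8] = ouaaea$iauueu  (last char: 'u')
  sorted[9] = uaaea$iauueuo  (last char: 'o')
  sorted[10] = ueuouaaea$iau  (last char: 'u')
  sorted[11] = uouaaea$iauue  (last char: 'e')
  sorted[12] = uueuouaaea$ia  (last char: 'a')
Last column: aeuaiau$uouea
Original string S is at sorted index 7

Answer: aeuaiau$uouea
7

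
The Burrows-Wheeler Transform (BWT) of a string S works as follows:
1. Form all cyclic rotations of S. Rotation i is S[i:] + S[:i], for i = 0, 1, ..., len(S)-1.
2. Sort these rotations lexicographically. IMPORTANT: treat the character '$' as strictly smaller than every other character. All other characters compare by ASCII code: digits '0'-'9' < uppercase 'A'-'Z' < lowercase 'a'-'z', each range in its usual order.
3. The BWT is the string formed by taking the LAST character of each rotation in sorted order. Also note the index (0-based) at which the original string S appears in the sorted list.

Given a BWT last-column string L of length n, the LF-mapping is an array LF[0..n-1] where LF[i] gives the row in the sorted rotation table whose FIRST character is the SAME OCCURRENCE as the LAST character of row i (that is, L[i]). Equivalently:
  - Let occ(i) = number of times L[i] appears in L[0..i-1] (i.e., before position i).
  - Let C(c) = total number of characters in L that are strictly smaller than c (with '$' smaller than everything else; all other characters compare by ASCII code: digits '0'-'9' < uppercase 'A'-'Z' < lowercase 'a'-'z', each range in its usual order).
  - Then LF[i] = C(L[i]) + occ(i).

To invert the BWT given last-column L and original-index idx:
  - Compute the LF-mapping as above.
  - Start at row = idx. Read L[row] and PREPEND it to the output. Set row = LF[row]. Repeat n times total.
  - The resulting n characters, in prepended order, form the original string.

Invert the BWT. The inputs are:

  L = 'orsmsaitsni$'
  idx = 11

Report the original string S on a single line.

Answer: transmissio$

Derivation:
LF mapping: 6 7 8 4 9 1 2 11 10 5 3 0
Walk LF starting at row 11, prepending L[row]:
  step 1: row=11, L[11]='$', prepend. Next row=LF[11]=0
  step 2: row=0, L[0]='o', prepend. Next row=LF[0]=6
  step 3: row=6, L[6]='i', prepend. Next row=LF[6]=2
  step 4: row=2, L[2]='s', prepend. Next row=LF[2]=8
  step 5: row=8, L[8]='s', prepend. Next row=LF[8]=10
  step 6: row=10, L[10]='i', prepend. Next row=LF[10]=3
  step 7: row=3, L[3]='m', prepend. Next row=LF[3]=4
  step 8: row=4, L[4]='s', prepend. Next row=LF[4]=9
  step 9: row=9, L[9]='n', prepend. Next row=LF[9]=5
  step 10: row=5, L[5]='a', prepend. Next row=LF[5]=1
  step 11: row=1, L[1]='r', prepend. Next row=LF[1]=7
  step 12: row=7, L[7]='t', prepend. Next row=LF[7]=11
Reversed output: transmissio$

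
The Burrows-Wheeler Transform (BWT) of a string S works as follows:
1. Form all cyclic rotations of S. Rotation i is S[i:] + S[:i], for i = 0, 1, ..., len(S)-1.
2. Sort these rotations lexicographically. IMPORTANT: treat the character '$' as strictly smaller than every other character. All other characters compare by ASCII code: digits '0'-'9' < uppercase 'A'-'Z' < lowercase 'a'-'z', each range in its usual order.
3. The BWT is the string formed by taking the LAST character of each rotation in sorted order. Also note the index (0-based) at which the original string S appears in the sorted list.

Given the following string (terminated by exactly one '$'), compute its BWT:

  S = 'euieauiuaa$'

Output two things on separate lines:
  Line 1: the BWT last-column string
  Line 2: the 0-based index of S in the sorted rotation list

All 11 rotations (rotation i = S[i:]+S[:i]):
  rot[0] = euieauiuaa$
  rot[1] = uieauiuaa$e
  rot[2] = ieauiuaa$eu
  rot[3] = eauiuaa$eui
  rot[4] = auiuaa$euie
  rot[5] = uiuaa$euiea
  rot[6] = iuaa$euieau
  rot[7] = uaa$euieaui
  rot[8] = aa$euieauiu
  rot[9] = a$euieauiua
  rot[10] = $euieauiuaa
Sorted (with $ < everything):
  sorted[0] = $euieauiuaa  (last char: 'a')
  sorted[1] = a$euieauiua  (last char: 'a')
  sorted[2] = aa$euieauiu  (last char: 'u')
  sorted[3] = auiuaa$euie  (last char: 'e')
  sorted[4] = eauiuaa$eui  (last char: 'i')
  sorted[5] = euieauiuaa$  (last char: '$')
  sorted[6] = ieauiuaa$eu  (last char: 'u')
  sorted[7] = iuaa$euieau  (last char: 'u')
  sorted[8] = uaa$euieaui  (last char: 'i')
  sorted[9] = uieauiuaa$e  (last char: 'e')
  sorted[10] = uiuaa$euiea  (last char: 'a')
Last column: aauei$uuiea
Original string S is at sorted index 5

Answer: aauei$uuiea
5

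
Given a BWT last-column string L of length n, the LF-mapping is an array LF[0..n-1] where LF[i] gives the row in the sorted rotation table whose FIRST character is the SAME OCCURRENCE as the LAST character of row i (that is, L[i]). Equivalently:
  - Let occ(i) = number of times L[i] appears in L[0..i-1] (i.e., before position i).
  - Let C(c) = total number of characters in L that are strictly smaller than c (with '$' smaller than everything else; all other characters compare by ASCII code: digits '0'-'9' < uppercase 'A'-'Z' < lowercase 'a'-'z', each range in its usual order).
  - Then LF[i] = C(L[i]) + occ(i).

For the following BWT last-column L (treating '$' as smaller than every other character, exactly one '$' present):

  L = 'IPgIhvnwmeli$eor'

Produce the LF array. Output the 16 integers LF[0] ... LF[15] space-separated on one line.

Answer: 1 3 6 2 7 14 11 15 10 4 9 8 0 5 12 13

Derivation:
Char counts: '$':1, 'I':2, 'P':1, 'e':2, 'g':1, 'h':1, 'i':1, 'l':1, 'm':1, 'n':1, 'o':1, 'r':1, 'v':1, 'w':1
C (first-col start): C('$')=0, C('I')=1, C('P')=3, C('e')=4, C('g')=6, C('h')=7, C('i')=8, C('l')=9, C('m')=10, C('n')=11, C('o')=12, C('r')=13, C('v')=14, C('w')=15
L[0]='I': occ=0, LF[0]=C('I')+0=1+0=1
L[1]='P': occ=0, LF[1]=C('P')+0=3+0=3
L[2]='g': occ=0, LF[2]=C('g')+0=6+0=6
L[3]='I': occ=1, LF[3]=C('I')+1=1+1=2
L[4]='h': occ=0, LF[4]=C('h')+0=7+0=7
L[5]='v': occ=0, LF[5]=C('v')+0=14+0=14
L[6]='n': occ=0, LF[6]=C('n')+0=11+0=11
L[7]='w': occ=0, LF[7]=C('w')+0=15+0=15
L[8]='m': occ=0, LF[8]=C('m')+0=10+0=10
L[9]='e': occ=0, LF[9]=C('e')+0=4+0=4
L[10]='l': occ=0, LF[10]=C('l')+0=9+0=9
L[11]='i': occ=0, LF[11]=C('i')+0=8+0=8
L[12]='$': occ=0, LF[12]=C('$')+0=0+0=0
L[13]='e': occ=1, LF[13]=C('e')+1=4+1=5
L[14]='o': occ=0, LF[14]=C('o')+0=12+0=12
L[15]='r': occ=0, LF[15]=C('r')+0=13+0=13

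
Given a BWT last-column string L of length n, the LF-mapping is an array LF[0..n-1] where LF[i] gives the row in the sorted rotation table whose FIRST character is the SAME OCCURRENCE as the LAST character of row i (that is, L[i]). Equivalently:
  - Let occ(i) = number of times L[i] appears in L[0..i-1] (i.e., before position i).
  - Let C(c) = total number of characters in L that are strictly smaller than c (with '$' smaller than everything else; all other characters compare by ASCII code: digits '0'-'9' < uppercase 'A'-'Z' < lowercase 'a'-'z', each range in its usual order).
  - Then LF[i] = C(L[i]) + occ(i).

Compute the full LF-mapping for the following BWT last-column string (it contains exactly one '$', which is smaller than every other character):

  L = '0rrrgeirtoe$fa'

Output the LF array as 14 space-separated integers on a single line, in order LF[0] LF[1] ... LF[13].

Char counts: '$':1, '0':1, 'a':1, 'e':2, 'f':1, 'g':1, 'i':1, 'o':1, 'r':4, 't':1
C (first-col start): C('$')=0, C('0')=1, C('a')=2, C('e')=3, C('f')=5, C('g')=6, C('i')=7, C('o')=8, C('r')=9, C('t')=13
L[0]='0': occ=0, LF[0]=C('0')+0=1+0=1
L[1]='r': occ=0, LF[1]=C('r')+0=9+0=9
L[2]='r': occ=1, LF[2]=C('r')+1=9+1=10
L[3]='r': occ=2, LF[3]=C('r')+2=9+2=11
L[4]='g': occ=0, LF[4]=C('g')+0=6+0=6
L[5]='e': occ=0, LF[5]=C('e')+0=3+0=3
L[6]='i': occ=0, LF[6]=C('i')+0=7+0=7
L[7]='r': occ=3, LF[7]=C('r')+3=9+3=12
L[8]='t': occ=0, LF[8]=C('t')+0=13+0=13
L[9]='o': occ=0, LF[9]=C('o')+0=8+0=8
L[10]='e': occ=1, LF[10]=C('e')+1=3+1=4
L[11]='$': occ=0, LF[11]=C('$')+0=0+0=0
L[12]='f': occ=0, LF[12]=C('f')+0=5+0=5
L[13]='a': occ=0, LF[13]=C('a')+0=2+0=2

Answer: 1 9 10 11 6 3 7 12 13 8 4 0 5 2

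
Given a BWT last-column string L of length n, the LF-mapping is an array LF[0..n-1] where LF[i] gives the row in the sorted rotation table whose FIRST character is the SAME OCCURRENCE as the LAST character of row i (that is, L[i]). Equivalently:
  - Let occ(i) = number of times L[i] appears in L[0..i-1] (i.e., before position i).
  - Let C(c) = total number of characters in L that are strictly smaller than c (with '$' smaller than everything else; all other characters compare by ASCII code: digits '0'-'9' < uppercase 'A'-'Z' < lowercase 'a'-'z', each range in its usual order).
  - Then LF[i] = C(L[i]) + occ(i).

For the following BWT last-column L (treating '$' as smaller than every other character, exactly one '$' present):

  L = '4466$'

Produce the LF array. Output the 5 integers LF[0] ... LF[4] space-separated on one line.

Char counts: '$':1, '4':2, '6':2
C (first-col start): C('$')=0, C('4')=1, C('6')=3
L[0]='4': occ=0, LF[0]=C('4')+0=1+0=1
L[1]='4': occ=1, LF[1]=C('4')+1=1+1=2
L[2]='6': occ=0, LF[2]=C('6')+0=3+0=3
L[3]='6': occ=1, LF[3]=C('6')+1=3+1=4
L[4]='$': occ=0, LF[4]=C('$')+0=0+0=0

Answer: 1 2 3 4 0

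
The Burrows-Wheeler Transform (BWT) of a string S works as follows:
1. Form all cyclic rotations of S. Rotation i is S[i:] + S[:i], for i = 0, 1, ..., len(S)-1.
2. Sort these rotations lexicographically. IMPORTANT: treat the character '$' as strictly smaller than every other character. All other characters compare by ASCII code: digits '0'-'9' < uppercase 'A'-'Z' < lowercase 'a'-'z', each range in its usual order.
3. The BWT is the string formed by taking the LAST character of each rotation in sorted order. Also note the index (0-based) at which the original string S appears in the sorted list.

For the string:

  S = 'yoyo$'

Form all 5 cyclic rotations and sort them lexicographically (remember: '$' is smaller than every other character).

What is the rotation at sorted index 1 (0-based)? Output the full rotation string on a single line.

Answer: o$yoy

Derivation:
All 5 rotations (rotation i = S[i:]+S[:i]):
  rot[0] = yoyo$
  rot[1] = oyo$y
  rot[2] = yo$yo
  rot[3] = o$yoy
  rot[4] = $yoyo
Sorted (with $ < everything):
  sorted[0] = $yoyo
  sorted[1] = o$yoy
  sorted[2] = oyo$y
  sorted[3] = yo$yo
  sorted[4] = yoyo$
sorted[1] = o$yoy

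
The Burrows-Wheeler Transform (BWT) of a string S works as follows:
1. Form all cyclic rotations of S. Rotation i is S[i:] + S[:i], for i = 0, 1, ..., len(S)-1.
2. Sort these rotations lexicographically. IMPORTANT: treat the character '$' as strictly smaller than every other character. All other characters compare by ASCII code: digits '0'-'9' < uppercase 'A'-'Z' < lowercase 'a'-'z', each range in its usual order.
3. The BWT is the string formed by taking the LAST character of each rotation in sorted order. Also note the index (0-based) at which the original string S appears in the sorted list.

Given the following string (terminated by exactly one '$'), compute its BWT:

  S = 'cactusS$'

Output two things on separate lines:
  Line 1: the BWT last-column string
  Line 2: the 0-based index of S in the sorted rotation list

Answer: Ssc$auct
3

Derivation:
All 8 rotations (rotation i = S[i:]+S[:i]):
  rot[0] = cactusS$
  rot[1] = actusS$c
  rot[2] = ctusS$ca
  rot[3] = tusS$cac
  rot[4] = usS$cact
  rot[5] = sS$cactu
  rot[6] = S$cactus
  rot[7] = $cactusS
Sorted (with $ < everything):
  sorted[0] = $cactusS  (last char: 'S')
  sorted[1] = S$cactus  (last char: 's')
  sorted[2] = actusS$c  (last char: 'c')
  sorted[3] = cactusS$  (last char: '$')
  sorted[4] = ctusS$ca  (last char: 'a')
  sorted[5] = sS$cactu  (last char: 'u')
  sorted[6] = tusS$cac  (last char: 'c')
  sorted[7] = usS$cact  (last char: 't')
Last column: Ssc$auct
Original string S is at sorted index 3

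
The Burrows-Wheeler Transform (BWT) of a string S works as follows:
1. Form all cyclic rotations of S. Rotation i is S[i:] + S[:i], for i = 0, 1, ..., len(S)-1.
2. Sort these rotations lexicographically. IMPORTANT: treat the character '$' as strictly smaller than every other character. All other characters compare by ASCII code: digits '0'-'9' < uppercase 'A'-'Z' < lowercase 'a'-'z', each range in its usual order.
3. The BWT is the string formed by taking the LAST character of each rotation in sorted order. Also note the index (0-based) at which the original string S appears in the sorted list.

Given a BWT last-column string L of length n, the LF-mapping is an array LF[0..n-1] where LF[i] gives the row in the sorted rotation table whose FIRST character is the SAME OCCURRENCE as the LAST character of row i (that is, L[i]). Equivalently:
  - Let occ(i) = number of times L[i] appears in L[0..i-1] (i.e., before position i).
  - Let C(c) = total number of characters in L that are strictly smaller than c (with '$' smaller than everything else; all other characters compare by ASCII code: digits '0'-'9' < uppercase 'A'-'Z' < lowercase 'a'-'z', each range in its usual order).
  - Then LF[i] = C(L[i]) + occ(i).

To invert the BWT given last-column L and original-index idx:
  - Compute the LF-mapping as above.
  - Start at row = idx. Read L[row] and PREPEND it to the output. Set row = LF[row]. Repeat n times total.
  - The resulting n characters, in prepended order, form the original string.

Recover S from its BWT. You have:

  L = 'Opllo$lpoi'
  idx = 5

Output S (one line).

LF mapping: 1 8 3 4 6 0 5 9 7 2
Walk LF starting at row 5, prepending L[row]:
  step 1: row=5, L[5]='$', prepend. Next row=LF[5]=0
  step 2: row=0, L[0]='O', prepend. Next row=LF[0]=1
  step 3: row=1, L[1]='p', prepend. Next row=LF[1]=8
  step 4: row=8, L[8]='o', prepend. Next row=LF[8]=7
  step 5: row=7, L[7]='p', prepend. Next row=LF[7]=9
  step 6: row=9, L[9]='i', prepend. Next row=LF[9]=2
  step 7: row=2, L[2]='l', prepend. Next row=LF[2]=3
  step 8: row=3, L[3]='l', prepend. Next row=LF[3]=4
  step 9: row=4, L[4]='o', prepend. Next row=LF[4]=6
  step 10: row=6, L[6]='l', prepend. Next row=LF[6]=5
Reversed output: lollipopO$

Answer: lollipopO$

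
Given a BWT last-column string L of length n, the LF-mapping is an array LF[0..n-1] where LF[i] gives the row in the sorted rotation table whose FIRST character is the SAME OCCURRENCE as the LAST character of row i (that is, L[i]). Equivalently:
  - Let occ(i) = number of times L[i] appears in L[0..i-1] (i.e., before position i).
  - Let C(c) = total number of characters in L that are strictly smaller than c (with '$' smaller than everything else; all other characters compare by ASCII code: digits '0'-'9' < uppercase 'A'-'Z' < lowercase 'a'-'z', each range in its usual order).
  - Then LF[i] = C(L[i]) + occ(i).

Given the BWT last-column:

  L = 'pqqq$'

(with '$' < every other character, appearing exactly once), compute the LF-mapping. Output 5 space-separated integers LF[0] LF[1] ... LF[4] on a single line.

Answer: 1 2 3 4 0

Derivation:
Char counts: '$':1, 'p':1, 'q':3
C (first-col start): C('$')=0, C('p')=1, C('q')=2
L[0]='p': occ=0, LF[0]=C('p')+0=1+0=1
L[1]='q': occ=0, LF[1]=C('q')+0=2+0=2
L[2]='q': occ=1, LF[2]=C('q')+1=2+1=3
L[3]='q': occ=2, LF[3]=C('q')+2=2+2=4
L[4]='$': occ=0, LF[4]=C('$')+0=0+0=0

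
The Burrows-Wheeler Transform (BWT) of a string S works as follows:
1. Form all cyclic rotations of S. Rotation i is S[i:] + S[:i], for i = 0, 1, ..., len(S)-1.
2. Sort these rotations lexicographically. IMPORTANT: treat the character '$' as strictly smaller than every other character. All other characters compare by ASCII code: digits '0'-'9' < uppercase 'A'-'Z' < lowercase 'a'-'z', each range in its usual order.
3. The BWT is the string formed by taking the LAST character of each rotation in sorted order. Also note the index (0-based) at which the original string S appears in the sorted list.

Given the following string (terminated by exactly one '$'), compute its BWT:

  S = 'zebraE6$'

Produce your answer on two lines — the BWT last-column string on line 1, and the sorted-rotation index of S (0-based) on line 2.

All 8 rotations (rotation i = S[i:]+S[:i]):
  rot[0] = zebraE6$
  rot[1] = ebraE6$z
  rot[2] = braE6$ze
  rot[3] = raE6$zeb
  rot[4] = aE6$zebr
  rot[5] = E6$zebra
  rot[6] = 6$zebraE
  rot[7] = $zebraE6
Sorted (with $ < everything):
  sorted[0] = $zebraE6  (last char: '6')
  sorted[1] = 6$zebraE  (last char: 'E')
  sorted[2] = E6$zebra  (last char: 'a')
  sorted[3] = aE6$zebr  (last char: 'r')
  sorted[4] = braE6$ze  (last char: 'e')
  sorted[5] = ebraE6$z  (last char: 'z')
  sorted[6] = raE6$zeb  (last char: 'b')
  sorted[7] = zebraE6$  (last char: '$')
Last column: 6Earezb$
Original string S is at sorted index 7

Answer: 6Earezb$
7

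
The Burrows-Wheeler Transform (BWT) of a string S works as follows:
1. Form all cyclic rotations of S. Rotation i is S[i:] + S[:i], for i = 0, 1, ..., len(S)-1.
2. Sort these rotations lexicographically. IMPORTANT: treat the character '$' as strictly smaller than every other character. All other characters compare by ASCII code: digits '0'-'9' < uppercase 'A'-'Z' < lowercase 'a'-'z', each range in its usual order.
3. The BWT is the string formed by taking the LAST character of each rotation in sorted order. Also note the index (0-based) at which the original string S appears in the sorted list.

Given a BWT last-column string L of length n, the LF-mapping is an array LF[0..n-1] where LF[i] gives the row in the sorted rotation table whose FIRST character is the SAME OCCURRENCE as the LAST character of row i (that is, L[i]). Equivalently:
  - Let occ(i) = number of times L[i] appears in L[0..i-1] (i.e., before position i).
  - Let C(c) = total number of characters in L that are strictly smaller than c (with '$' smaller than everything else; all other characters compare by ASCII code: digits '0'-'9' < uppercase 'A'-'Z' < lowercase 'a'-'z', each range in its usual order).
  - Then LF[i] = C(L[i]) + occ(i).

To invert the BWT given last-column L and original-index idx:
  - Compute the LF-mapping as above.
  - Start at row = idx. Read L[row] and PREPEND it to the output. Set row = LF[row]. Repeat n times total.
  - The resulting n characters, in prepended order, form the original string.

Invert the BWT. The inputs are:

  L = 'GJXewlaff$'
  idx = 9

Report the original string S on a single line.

Answer: waffleXJG$

Derivation:
LF mapping: 1 2 3 5 9 8 4 6 7 0
Walk LF starting at row 9, prepending L[row]:
  step 1: row=9, L[9]='$', prepend. Next row=LF[9]=0
  step 2: row=0, L[0]='G', prepend. Next row=LF[0]=1
  step 3: row=1, L[1]='J', prepend. Next row=LF[1]=2
  step 4: row=2, L[2]='X', prepend. Next row=LF[2]=3
  step 5: row=3, L[3]='e', prepend. Next row=LF[3]=5
  step 6: row=5, L[5]='l', prepend. Next row=LF[5]=8
  step 7: row=8, L[8]='f', prepend. Next row=LF[8]=7
  step 8: row=7, L[7]='f', prepend. Next row=LF[7]=6
  step 9: row=6, L[6]='a', prepend. Next row=LF[6]=4
  step 10: row=4, L[4]='w', prepend. Next row=LF[4]=9
Reversed output: waffleXJG$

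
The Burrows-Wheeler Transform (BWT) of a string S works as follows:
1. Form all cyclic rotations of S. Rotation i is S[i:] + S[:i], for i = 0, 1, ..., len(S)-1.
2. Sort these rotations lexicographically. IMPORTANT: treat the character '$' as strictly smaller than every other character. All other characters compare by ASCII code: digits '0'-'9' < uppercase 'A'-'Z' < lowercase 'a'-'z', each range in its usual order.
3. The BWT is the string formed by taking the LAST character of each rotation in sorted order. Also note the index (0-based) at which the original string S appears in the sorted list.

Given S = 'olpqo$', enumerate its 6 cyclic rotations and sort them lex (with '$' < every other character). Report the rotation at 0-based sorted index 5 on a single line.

Answer: qo$olp

Derivation:
All 6 rotations (rotation i = S[i:]+S[:i]):
  rot[0] = olpqo$
  rot[1] = lpqo$o
  rot[2] = pqo$ol
  rot[3] = qo$olp
  rot[4] = o$olpq
  rot[5] = $olpqo
Sorted (with $ < everything):
  sorted[0] = $olpqo
  sorted[1] = lpqo$o
  sorted[2] = o$olpq
  sorted[3] = olpqo$
  sorted[4] = pqo$ol
  sorted[5] = qo$olp
sorted[5] = qo$olp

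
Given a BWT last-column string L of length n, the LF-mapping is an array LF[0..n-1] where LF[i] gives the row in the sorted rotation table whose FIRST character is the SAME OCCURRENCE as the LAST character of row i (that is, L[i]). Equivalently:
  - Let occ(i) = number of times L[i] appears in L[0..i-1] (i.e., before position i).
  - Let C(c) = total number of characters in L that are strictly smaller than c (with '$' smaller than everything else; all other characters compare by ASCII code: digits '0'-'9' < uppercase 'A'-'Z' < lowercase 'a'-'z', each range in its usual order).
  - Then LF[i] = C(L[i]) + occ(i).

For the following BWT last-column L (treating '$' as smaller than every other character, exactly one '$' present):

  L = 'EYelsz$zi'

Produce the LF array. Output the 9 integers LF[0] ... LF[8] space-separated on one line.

Char counts: '$':1, 'E':1, 'Y':1, 'e':1, 'i':1, 'l':1, 's':1, 'z':2
C (first-col start): C('$')=0, C('E')=1, C('Y')=2, C('e')=3, C('i')=4, C('l')=5, C('s')=6, C('z')=7
L[0]='E': occ=0, LF[0]=C('E')+0=1+0=1
L[1]='Y': occ=0, LF[1]=C('Y')+0=2+0=2
L[2]='e': occ=0, LF[2]=C('e')+0=3+0=3
L[3]='l': occ=0, LF[3]=C('l')+0=5+0=5
L[4]='s': occ=0, LF[4]=C('s')+0=6+0=6
L[5]='z': occ=0, LF[5]=C('z')+0=7+0=7
L[6]='$': occ=0, LF[6]=C('$')+0=0+0=0
L[7]='z': occ=1, LF[7]=C('z')+1=7+1=8
L[8]='i': occ=0, LF[8]=C('i')+0=4+0=4

Answer: 1 2 3 5 6 7 0 8 4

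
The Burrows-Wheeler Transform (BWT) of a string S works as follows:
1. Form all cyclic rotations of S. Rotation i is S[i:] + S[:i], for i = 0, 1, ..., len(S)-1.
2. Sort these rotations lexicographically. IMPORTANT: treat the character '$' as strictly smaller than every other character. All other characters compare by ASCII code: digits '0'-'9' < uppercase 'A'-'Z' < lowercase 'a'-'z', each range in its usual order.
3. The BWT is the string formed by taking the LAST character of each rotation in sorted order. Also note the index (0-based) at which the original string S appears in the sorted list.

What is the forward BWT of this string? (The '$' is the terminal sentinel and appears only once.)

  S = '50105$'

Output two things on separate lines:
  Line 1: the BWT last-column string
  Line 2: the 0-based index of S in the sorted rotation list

Answer: 55100$
5

Derivation:
All 6 rotations (rotation i = S[i:]+S[:i]):
  rot[0] = 50105$
  rot[1] = 0105$5
  rot[2] = 105$50
  rot[3] = 05$501
  rot[4] = 5$5010
  rot[5] = $50105
Sorted (with $ < everything):
  sorted[0] = $50105  (last char: '5')
  sorted[1] = 0105$5  (last char: '5')
  sorted[2] = 05$501  (last char: '1')
  sorted[3] = 105$50  (last char: '0')
  sorted[4] = 5$5010  (last char: '0')
  sorted[5] = 50105$  (last char: '$')
Last column: 55100$
Original string S is at sorted index 5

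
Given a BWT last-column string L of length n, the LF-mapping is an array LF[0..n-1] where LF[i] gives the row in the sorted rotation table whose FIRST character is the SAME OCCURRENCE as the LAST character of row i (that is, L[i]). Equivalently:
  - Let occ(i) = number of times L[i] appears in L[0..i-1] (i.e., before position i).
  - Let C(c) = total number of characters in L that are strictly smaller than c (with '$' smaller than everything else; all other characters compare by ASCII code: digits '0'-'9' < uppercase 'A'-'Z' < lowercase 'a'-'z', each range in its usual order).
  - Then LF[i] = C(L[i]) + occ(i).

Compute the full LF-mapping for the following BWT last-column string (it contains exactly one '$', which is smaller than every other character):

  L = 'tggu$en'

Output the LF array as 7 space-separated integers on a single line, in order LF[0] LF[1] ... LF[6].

Answer: 5 2 3 6 0 1 4

Derivation:
Char counts: '$':1, 'e':1, 'g':2, 'n':1, 't':1, 'u':1
C (first-col start): C('$')=0, C('e')=1, C('g')=2, C('n')=4, C('t')=5, C('u')=6
L[0]='t': occ=0, LF[0]=C('t')+0=5+0=5
L[1]='g': occ=0, LF[1]=C('g')+0=2+0=2
L[2]='g': occ=1, LF[2]=C('g')+1=2+1=3
L[3]='u': occ=0, LF[3]=C('u')+0=6+0=6
L[4]='$': occ=0, LF[4]=C('$')+0=0+0=0
L[5]='e': occ=0, LF[5]=C('e')+0=1+0=1
L[6]='n': occ=0, LF[6]=C('n')+0=4+0=4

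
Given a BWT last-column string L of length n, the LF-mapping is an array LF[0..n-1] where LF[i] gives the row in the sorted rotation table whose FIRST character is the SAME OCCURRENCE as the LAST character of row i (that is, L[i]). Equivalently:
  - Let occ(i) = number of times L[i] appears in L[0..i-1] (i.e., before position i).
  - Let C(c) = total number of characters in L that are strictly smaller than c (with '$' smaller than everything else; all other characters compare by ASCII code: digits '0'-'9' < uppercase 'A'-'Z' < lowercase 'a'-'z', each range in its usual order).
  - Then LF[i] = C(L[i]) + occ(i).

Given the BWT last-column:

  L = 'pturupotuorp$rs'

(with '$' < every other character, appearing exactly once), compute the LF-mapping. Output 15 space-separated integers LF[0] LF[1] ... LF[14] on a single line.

Char counts: '$':1, 'o':2, 'p':3, 'r':3, 's':1, 't':2, 'u':3
C (first-col start): C('$')=0, C('o')=1, C('p')=3, C('r')=6, C('s')=9, C('t')=10, C('u')=12
L[0]='p': occ=0, LF[0]=C('p')+0=3+0=3
L[1]='t': occ=0, LF[1]=C('t')+0=10+0=10
L[2]='u': occ=0, LF[2]=C('u')+0=12+0=12
L[3]='r': occ=0, LF[3]=C('r')+0=6+0=6
L[4]='u': occ=1, LF[4]=C('u')+1=12+1=13
L[5]='p': occ=1, LF[5]=C('p')+1=3+1=4
L[6]='o': occ=0, LF[6]=C('o')+0=1+0=1
L[7]='t': occ=1, LF[7]=C('t')+1=10+1=11
L[8]='u': occ=2, LF[8]=C('u')+2=12+2=14
L[9]='o': occ=1, LF[9]=C('o')+1=1+1=2
L[10]='r': occ=1, LF[10]=C('r')+1=6+1=7
L[11]='p': occ=2, LF[11]=C('p')+2=3+2=5
L[12]='$': occ=0, LF[12]=C('$')+0=0+0=0
L[13]='r': occ=2, LF[13]=C('r')+2=6+2=8
L[14]='s': occ=0, LF[14]=C('s')+0=9+0=9

Answer: 3 10 12 6 13 4 1 11 14 2 7 5 0 8 9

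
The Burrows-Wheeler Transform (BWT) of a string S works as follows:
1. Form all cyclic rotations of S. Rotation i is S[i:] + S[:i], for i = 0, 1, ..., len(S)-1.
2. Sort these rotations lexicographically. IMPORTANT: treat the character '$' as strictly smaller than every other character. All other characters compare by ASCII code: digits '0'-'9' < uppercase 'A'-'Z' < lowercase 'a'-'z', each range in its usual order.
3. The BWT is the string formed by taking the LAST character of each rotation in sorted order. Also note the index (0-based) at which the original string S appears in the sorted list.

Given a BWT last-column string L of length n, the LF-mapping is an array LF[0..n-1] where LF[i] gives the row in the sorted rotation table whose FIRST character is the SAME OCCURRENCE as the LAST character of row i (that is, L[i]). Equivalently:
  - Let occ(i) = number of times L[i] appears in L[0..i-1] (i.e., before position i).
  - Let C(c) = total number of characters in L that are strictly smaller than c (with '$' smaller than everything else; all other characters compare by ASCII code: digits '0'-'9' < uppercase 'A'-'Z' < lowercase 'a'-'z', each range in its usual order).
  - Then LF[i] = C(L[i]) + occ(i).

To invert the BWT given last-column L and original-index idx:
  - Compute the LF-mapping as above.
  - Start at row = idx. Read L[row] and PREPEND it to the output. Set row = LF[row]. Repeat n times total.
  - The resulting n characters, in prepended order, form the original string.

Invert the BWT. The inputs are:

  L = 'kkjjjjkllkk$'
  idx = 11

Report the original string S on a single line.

Answer: lkklkkjjjjk$

Derivation:
LF mapping: 5 6 1 2 3 4 7 10 11 8 9 0
Walk LF starting at row 11, prepending L[row]:
  step 1: row=11, L[11]='$', prepend. Next row=LF[11]=0
  step 2: row=0, L[0]='k', prepend. Next row=LF[0]=5
  step 3: row=5, L[5]='j', prepend. Next row=LF[5]=4
  step 4: row=4, L[4]='j', prepend. Next row=LF[4]=3
  step 5: row=3, L[3]='j', prepend. Next row=LF[3]=2
  step 6: row=2, L[2]='j', prepend. Next row=LF[2]=1
  step 7: row=1, L[1]='k', prepend. Next row=LF[1]=6
  step 8: row=6, L[6]='k', prepend. Next row=LF[6]=7
  step 9: row=7, L[7]='l', prepend. Next row=LF[7]=10
  step 10: row=10, L[10]='k', prepend. Next row=LF[10]=9
  step 11: row=9, L[9]='k', prepend. Next row=LF[9]=8
  step 12: row=8, L[8]='l', prepend. Next row=LF[8]=11
Reversed output: lkklkkjjjjk$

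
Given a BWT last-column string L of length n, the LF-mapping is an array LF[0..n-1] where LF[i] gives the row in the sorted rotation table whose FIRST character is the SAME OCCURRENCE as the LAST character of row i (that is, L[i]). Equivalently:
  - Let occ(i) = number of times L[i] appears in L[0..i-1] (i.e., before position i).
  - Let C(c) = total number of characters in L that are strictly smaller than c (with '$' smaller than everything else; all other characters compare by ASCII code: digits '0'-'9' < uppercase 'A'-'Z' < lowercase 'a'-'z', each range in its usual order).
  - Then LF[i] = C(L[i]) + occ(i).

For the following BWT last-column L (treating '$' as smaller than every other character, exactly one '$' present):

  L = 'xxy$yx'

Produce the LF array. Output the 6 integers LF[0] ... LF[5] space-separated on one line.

Answer: 1 2 4 0 5 3

Derivation:
Char counts: '$':1, 'x':3, 'y':2
C (first-col start): C('$')=0, C('x')=1, C('y')=4
L[0]='x': occ=0, LF[0]=C('x')+0=1+0=1
L[1]='x': occ=1, LF[1]=C('x')+1=1+1=2
L[2]='y': occ=0, LF[2]=C('y')+0=4+0=4
L[3]='$': occ=0, LF[3]=C('$')+0=0+0=0
L[4]='y': occ=1, LF[4]=C('y')+1=4+1=5
L[5]='x': occ=2, LF[5]=C('x')+2=1+2=3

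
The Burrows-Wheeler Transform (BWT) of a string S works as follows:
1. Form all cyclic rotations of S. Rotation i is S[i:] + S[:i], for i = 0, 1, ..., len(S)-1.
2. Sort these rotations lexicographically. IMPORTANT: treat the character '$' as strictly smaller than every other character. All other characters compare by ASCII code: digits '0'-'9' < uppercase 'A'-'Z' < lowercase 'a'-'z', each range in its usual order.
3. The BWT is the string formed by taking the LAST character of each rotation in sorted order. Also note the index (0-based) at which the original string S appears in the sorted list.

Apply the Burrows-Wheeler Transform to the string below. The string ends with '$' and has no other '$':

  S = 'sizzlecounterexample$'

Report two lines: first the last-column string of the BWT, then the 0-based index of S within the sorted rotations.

Answer: exelltrspzaucme$noezi
15

Derivation:
All 21 rotations (rotation i = S[i:]+S[:i]):
  rot[0] = sizzlecounterexample$
  rot[1] = izzlecounterexample$s
  rot[2] = zzlecounterexample$si
  rot[3] = zlecounterexample$siz
  rot[4] = lecounterexample$sizz
  rot[5] = ecounterexample$sizzl
  rot[6] = counterexample$sizzle
  rot[7] = ounterexample$sizzlec
  rot[8] = unterexample$sizzleco
  rot[9] = nterexample$sizzlecou
  rot[10] = terexample$sizzlecoun
  rot[11] = erexample$sizzlecount
  rot[12] = rexample$sizzlecounte
  rot[13] = example$sizzlecounter
  rot[14] = xample$sizzlecountere
  rot[15] = ample$sizzlecounterex
  rot[16] = mple$sizzlecounterexa
  rot[17] = ple$sizzlecounterexam
  rot[18] = le$sizzlecounterexamp
  rot[19] = e$sizzlecounterexampl
  rot[20] = $sizzlecounterexample
Sorted (with $ < everything):
  sorted[0] = $sizzlecounterexample  (last char: 'e')
  sorted[1] = ample$sizzlecounterex  (last char: 'x')
  sorted[2] = counterexample$sizzle  (last char: 'e')
  sorted[3] = e$sizzlecounterexampl  (last char: 'l')
  sorted[4] = ecounterexample$sizzl  (last char: 'l')
  sorted[5] = erexample$sizzlecount  (last char: 't')
  sorted[6] = example$sizzlecounter  (last char: 'r')
  sorted[7] = izzlecounterexample$s  (last char: 's')
  sorted[8] = le$sizzlecounterexamp  (last char: 'p')
  sorted[9] = lecounterexample$sizz  (last char: 'z')
  sorted[10] = mple$sizzlecounterexa  (last char: 'a')
  sorted[11] = nterexample$sizzlecou  (last char: 'u')
  sorted[12] = ounterexample$sizzlec  (last char: 'c')
  sorted[13] = ple$sizzlecounterexam  (last char: 'm')
  sorted[14] = rexample$sizzlecounte  (last char: 'e')
  sorted[15] = sizzlecounterexample$  (last char: '$')
  sorted[16] = terexample$sizzlecoun  (last char: 'n')
  sorted[17] = unterexample$sizzleco  (last char: 'o')
  sorted[18] = xample$sizzlecountere  (last char: 'e')
  sorted[19] = zlecounterexample$siz  (last char: 'z')
  sorted[20] = zzlecounterexample$si  (last char: 'i')
Last column: exelltrspzaucme$noezi
Original string S is at sorted index 15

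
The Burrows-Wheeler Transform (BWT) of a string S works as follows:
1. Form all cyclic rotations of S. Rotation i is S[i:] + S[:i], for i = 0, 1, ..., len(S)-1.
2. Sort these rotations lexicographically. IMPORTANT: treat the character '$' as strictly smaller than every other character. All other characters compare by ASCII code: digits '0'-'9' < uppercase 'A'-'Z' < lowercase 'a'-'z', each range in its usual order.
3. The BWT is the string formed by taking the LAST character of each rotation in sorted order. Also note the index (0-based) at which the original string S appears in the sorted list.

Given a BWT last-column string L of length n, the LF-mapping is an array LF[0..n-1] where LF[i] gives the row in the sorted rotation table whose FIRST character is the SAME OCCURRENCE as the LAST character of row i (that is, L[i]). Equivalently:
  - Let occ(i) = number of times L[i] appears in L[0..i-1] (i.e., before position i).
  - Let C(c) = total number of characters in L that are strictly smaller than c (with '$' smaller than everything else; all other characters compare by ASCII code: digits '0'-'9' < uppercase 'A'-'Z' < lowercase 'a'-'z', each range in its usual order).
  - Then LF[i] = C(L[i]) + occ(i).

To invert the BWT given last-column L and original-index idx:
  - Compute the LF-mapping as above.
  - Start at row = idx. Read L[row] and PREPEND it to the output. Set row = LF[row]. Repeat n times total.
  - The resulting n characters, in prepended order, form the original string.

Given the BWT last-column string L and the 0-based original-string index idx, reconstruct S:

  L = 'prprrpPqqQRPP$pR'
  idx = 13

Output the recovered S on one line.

LF mapping: 7 13 8 14 15 9 1 11 12 4 5 2 3 0 10 6
Walk LF starting at row 13, prepending L[row]:
  step 1: row=13, L[13]='$', prepend. Next row=LF[13]=0
  step 2: row=0, L[0]='p', prepend. Next row=LF[0]=7
  step 3: row=7, L[7]='q', prepend. Next row=LF[7]=11
  step 4: row=11, L[11]='P', prepend. Next row=LF[11]=2
  step 5: row=2, L[2]='p', prepend. Next row=LF[2]=8
  step 6: row=8, L[8]='q', prepend. Next row=LF[8]=12
  step 7: row=12, L[12]='P', prepend. Next row=LF[12]=3
  step 8: row=3, L[3]='r', prepend. Next row=LF[3]=14
  step 9: row=14, L[14]='p', prepend. Next row=LF[14]=10
  step 10: row=10, L[10]='R', prepend. Next row=LF[10]=5
  step 11: row=5, L[5]='p', prepend. Next row=LF[5]=9
  step 12: row=9, L[9]='Q', prepend. Next row=LF[9]=4
  step 13: row=4, L[4]='r', prepend. Next row=LF[4]=15
  step 14: row=15, L[15]='R', prepend. Next row=LF[15]=6
  step 15: row=6, L[6]='P', prepend. Next row=LF[6]=1
  step 16: row=1, L[1]='r', prepend. Next row=LF[1]=13
Reversed output: rPRrQpRprPqpPqp$

Answer: rPRrQpRprPqpPqp$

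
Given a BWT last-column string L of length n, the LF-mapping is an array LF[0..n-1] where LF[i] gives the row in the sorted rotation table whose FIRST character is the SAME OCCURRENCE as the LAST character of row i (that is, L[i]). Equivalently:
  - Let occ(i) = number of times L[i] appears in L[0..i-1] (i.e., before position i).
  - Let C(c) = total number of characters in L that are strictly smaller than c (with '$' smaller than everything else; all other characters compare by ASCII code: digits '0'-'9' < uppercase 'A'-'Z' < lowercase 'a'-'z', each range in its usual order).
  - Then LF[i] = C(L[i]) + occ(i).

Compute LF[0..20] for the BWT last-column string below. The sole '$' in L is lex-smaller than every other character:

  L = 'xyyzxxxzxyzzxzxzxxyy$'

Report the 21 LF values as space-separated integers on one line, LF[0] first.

Char counts: '$':1, 'x':9, 'y':5, 'z':6
C (first-col start): C('$')=0, C('x')=1, C('y')=10, C('z')=15
L[0]='x': occ=0, LF[0]=C('x')+0=1+0=1
L[1]='y': occ=0, LF[1]=C('y')+0=10+0=10
L[2]='y': occ=1, LF[2]=C('y')+1=10+1=11
L[3]='z': occ=0, LF[3]=C('z')+0=15+0=15
L[4]='x': occ=1, LF[4]=C('x')+1=1+1=2
L[5]='x': occ=2, LF[5]=C('x')+2=1+2=3
L[6]='x': occ=3, LF[6]=C('x')+3=1+3=4
L[7]='z': occ=1, LF[7]=C('z')+1=15+1=16
L[8]='x': occ=4, LF[8]=C('x')+4=1+4=5
L[9]='y': occ=2, LF[9]=C('y')+2=10+2=12
L[10]='z': occ=2, LF[10]=C('z')+2=15+2=17
L[11]='z': occ=3, LF[11]=C('z')+3=15+3=18
L[12]='x': occ=5, LF[12]=C('x')+5=1+5=6
L[13]='z': occ=4, LF[13]=C('z')+4=15+4=19
L[14]='x': occ=6, LF[14]=C('x')+6=1+6=7
L[15]='z': occ=5, LF[15]=C('z')+5=15+5=20
L[16]='x': occ=7, LF[16]=C('x')+7=1+7=8
L[17]='x': occ=8, LF[17]=C('x')+8=1+8=9
L[18]='y': occ=3, LF[18]=C('y')+3=10+3=13
L[19]='y': occ=4, LF[19]=C('y')+4=10+4=14
L[20]='$': occ=0, LF[20]=C('$')+0=0+0=0

Answer: 1 10 11 15 2 3 4 16 5 12 17 18 6 19 7 20 8 9 13 14 0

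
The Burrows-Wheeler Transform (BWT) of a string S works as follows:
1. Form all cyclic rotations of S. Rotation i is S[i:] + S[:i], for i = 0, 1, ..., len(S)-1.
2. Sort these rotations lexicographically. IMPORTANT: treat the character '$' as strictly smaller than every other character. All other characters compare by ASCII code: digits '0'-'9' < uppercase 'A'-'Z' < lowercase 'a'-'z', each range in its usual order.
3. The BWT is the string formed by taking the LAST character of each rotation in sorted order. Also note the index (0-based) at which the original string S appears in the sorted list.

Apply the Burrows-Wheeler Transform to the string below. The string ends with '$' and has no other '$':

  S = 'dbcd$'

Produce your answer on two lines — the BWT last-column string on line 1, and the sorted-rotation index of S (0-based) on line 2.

Answer: ddbc$
4

Derivation:
All 5 rotations (rotation i = S[i:]+S[:i]):
  rot[0] = dbcd$
  rot[1] = bcd$d
  rot[2] = cd$db
  rot[3] = d$dbc
  rot[4] = $dbcd
Sorted (with $ < everything):
  sorted[0] = $dbcd  (last char: 'd')
  sorted[1] = bcd$d  (last char: 'd')
  sorted[2] = cd$db  (last char: 'b')
  sorted[3] = d$dbc  (last char: 'c')
  sorted[4] = dbcd$  (last char: '$')
Last column: ddbc$
Original string S is at sorted index 4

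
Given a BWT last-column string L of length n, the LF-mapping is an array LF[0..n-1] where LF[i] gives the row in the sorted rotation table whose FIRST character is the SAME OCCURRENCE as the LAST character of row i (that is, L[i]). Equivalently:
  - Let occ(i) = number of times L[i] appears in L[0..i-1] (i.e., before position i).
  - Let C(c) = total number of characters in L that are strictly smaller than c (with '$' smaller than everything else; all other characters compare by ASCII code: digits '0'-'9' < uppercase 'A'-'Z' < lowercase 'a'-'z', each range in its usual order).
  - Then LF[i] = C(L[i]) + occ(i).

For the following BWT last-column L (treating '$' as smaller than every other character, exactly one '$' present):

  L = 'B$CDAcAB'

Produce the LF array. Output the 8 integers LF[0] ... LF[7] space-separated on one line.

Char counts: '$':1, 'A':2, 'B':2, 'C':1, 'D':1, 'c':1
C (first-col start): C('$')=0, C('A')=1, C('B')=3, C('C')=5, C('D')=6, C('c')=7
L[0]='B': occ=0, LF[0]=C('B')+0=3+0=3
L[1]='$': occ=0, LF[1]=C('$')+0=0+0=0
L[2]='C': occ=0, LF[2]=C('C')+0=5+0=5
L[3]='D': occ=0, LF[3]=C('D')+0=6+0=6
L[4]='A': occ=0, LF[4]=C('A')+0=1+0=1
L[5]='c': occ=0, LF[5]=C('c')+0=7+0=7
L[6]='A': occ=1, LF[6]=C('A')+1=1+1=2
L[7]='B': occ=1, LF[7]=C('B')+1=3+1=4

Answer: 3 0 5 6 1 7 2 4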